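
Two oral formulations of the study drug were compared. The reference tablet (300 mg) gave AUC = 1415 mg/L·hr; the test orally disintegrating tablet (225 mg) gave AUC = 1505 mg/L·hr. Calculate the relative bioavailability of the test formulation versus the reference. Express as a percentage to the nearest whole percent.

F_rel = 142%

F_rel = (AUC_test/D_test) / (AUC_ref/D_ref)
      = (1505/225) / (1415/300)
      = 6.68889 / 4.71667 = 1.4181 = 141.81%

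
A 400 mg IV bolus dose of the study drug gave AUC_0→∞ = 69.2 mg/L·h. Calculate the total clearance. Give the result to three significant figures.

CL = 5.78 L/h

CL = Dose_iv / AUC_0→∞
   = 400 / 69.2 = 5.78035 L/h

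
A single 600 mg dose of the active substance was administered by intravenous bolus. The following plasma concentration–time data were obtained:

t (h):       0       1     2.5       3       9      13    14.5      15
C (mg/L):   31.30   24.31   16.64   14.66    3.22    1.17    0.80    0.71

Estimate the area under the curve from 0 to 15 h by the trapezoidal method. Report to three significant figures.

AUC = 131 mg/L·h

Trapezoidal AUC_0→15:
  [0→1]: (31.30+24.31)/2 × 1 = 27.805
  [1→2.5]: (24.31+16.64)/2 × 1.5 = 30.7125
  [2.5→3]: (16.64+14.66)/2 × 0.5 = 7.825
  [3→9]: (14.66+3.22)/2 × 6 = 53.64
  [9→13]: (3.22+1.17)/2 × 4 = 8.78
  [13→14.5]: (1.17+0.80)/2 × 1.5 = 1.4775
  [14.5→15]: (0.80+0.71)/2 × 0.5 = 0.3775
  Sum = 130.6175 mg/L·h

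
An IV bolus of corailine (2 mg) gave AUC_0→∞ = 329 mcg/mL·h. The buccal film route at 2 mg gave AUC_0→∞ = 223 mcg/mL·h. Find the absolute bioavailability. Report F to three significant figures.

F = 0.678

F = (AUC_ev / D_ev) / (AUC_iv / D_iv)
  = (223/2) / (329/2)
  = 111.5 / 164.5 = 0.6778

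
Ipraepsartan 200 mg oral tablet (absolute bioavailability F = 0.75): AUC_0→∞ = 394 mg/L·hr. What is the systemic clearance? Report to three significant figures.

CL = F × Dose / AUC_0→∞
   = 0.75 × 200 / 394 = 0.380711 L/hr

CL = 0.381 L/hr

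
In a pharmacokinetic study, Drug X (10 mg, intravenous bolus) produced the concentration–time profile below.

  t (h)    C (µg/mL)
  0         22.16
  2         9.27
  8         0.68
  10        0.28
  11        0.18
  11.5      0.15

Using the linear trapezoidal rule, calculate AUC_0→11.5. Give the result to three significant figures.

Trapezoidal AUC_0→11.5:
  [0→2]: (22.16+9.27)/2 × 2 = 31.43
  [2→8]: (9.27+0.68)/2 × 6 = 29.85
  [8→10]: (0.68+0.28)/2 × 2 = 0.96
  [10→11]: (0.28+0.18)/2 × 1 = 0.23
  [11→11.5]: (0.18+0.15)/2 × 0.5 = 0.0825
  Sum = 62.5525 µg/mL·h

AUC = 62.6 µg/mL·h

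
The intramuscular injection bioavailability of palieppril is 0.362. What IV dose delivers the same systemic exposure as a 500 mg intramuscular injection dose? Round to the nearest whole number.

Systemic exposure from an extravascular dose = F × D_ev, so the equivalent IV dose is F × D_ev.
D_iv = F × D_ev = 0.362 × 500 = 181 mg

D_iv = 181 mg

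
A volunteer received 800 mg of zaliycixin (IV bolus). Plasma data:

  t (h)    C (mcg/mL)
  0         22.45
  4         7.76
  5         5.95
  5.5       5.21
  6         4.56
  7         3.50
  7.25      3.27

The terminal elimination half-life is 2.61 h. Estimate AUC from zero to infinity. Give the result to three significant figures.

Trapezoidal AUC_0→7.25:
  [0→4]: (22.45+7.76)/2 × 4 = 60.42
  [4→5]: (7.76+5.95)/2 × 1 = 6.855
  [5→5.5]: (5.95+5.21)/2 × 0.5 = 2.79
  [5.5→6]: (5.21+4.56)/2 × 0.5 = 2.4425
  [6→7]: (4.56+3.50)/2 × 1 = 4.03
  [7→7.25]: (3.50+3.27)/2 × 0.25 = 0.84625
  Sum = 77.38375 mcg/mL·h
k_e = ln2 / t½ = 0.693147 / 2.61 = 0.2656 h^-1
Extrapolated tail: C_last / k_e = 3.27 / 0.2656 = 12.312
AUC_0→∞ = 77.38375 + 12.312 = 89.69575 mcg/mL·h

AUC = 89.7 mcg/mL·h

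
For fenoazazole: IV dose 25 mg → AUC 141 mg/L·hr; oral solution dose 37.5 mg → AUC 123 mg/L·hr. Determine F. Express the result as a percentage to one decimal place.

F = (AUC_ev / D_ev) / (AUC_iv / D_iv)
  = (123/37.5) / (141/25)
  = 3.28 / 5.64 = 0.5816
  = 58.16%

F = 58.2%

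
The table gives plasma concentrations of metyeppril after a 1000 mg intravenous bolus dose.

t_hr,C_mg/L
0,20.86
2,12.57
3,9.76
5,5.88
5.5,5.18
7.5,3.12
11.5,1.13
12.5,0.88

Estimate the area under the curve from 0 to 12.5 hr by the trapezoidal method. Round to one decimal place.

AUC = 80.8 mg/L·hr

Trapezoidal AUC_0→12.5:
  [0→2]: (20.86+12.57)/2 × 2 = 33.43
  [2→3]: (12.57+9.76)/2 × 1 = 11.165
  [3→5]: (9.76+5.88)/2 × 2 = 15.64
  [5→5.5]: (5.88+5.18)/2 × 0.5 = 2.765
  [5.5→7.5]: (5.18+3.12)/2 × 2 = 8.3
  [7.5→11.5]: (3.12+1.13)/2 × 4 = 8.5
  [11.5→12.5]: (1.13+0.88)/2 × 1 = 1.005
  Sum = 80.805 mg/L·hr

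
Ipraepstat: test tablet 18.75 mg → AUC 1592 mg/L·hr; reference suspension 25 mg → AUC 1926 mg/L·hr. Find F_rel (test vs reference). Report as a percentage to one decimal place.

F_rel = 110.2%

F_rel = (AUC_test/D_test) / (AUC_ref/D_ref)
      = (1592/18.75) / (1926/25)
      = 84.9067 / 77.04 = 1.1021 = 110.21%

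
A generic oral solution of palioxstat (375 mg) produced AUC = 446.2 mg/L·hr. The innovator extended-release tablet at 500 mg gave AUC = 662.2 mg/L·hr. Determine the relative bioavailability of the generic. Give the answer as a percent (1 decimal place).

F_rel = (AUC_test/D_test) / (AUC_ref/D_ref)
      = (446.2/375) / (662.2/500)
      = 1.18987 / 1.3244 = 0.8984 = 89.84%

F_rel = 89.8%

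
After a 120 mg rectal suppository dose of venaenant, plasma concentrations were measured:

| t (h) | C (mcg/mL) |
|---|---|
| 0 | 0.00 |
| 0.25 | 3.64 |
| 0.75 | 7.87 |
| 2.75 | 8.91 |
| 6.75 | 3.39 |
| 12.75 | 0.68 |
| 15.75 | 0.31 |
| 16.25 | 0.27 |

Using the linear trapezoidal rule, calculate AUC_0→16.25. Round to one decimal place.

AUC = 58.6 mcg/mL·h

Trapezoidal AUC_0→16.25:
  [0→0.25]: (0.00+3.64)/2 × 0.25 = 0.455
  [0.25→0.75]: (3.64+7.87)/2 × 0.5 = 2.8775
  [0.75→2.75]: (7.87+8.91)/2 × 2 = 16.78
  [2.75→6.75]: (8.91+3.39)/2 × 4 = 24.6
  [6.75→12.75]: (3.39+0.68)/2 × 6 = 12.21
  [12.75→15.75]: (0.68+0.31)/2 × 3 = 1.485
  [15.75→16.25]: (0.31+0.27)/2 × 0.5 = 0.145
  Sum = 58.5525 mcg/mL·h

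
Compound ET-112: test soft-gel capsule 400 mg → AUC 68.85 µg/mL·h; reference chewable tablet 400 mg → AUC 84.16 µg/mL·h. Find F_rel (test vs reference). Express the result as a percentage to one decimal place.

F_rel = (AUC_test/D_test) / (AUC_ref/D_ref)
      = (68.85/400) / (84.16/400)
      = 0.172125 / 0.2104 = 0.8181 = 81.81%

F_rel = 81.8%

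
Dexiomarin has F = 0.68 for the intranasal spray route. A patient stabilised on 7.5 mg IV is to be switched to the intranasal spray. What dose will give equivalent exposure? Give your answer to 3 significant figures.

For equal systemic exposure: F × D_ev = D_iv
D_ev = D_iv / F = 7.5 / 0.68 = 11.0294 mg

D_intranasal = 11.0 mg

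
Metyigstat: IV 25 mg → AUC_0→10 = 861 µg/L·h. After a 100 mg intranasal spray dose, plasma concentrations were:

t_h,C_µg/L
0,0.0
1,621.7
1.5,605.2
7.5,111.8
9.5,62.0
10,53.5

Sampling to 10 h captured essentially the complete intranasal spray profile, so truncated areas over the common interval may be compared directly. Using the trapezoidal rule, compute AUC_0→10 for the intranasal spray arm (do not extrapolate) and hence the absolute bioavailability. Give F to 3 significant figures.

Trapezoidal AUC_0→10 (intranasal spray):
  [0→1]: (0.0+621.7)/2 × 1 = 310.85
  [1→1.5]: (621.7+605.2)/2 × 0.5 = 306.725
  [1.5→7.5]: (605.2+111.8)/2 × 6 = 2151.0
  [7.5→9.5]: (111.8+62.0)/2 × 2 = 173.8
  [9.5→10]: (62.0+53.5)/2 × 0.5 = 28.875
  Sum = 2971.25 µg/L·h
F = (AUC_ev/D_ev)/(AUC_iv/D_iv) = (2971.25/100)/(861/25) = 29.7125/34.44 = 0.8627

F = 0.863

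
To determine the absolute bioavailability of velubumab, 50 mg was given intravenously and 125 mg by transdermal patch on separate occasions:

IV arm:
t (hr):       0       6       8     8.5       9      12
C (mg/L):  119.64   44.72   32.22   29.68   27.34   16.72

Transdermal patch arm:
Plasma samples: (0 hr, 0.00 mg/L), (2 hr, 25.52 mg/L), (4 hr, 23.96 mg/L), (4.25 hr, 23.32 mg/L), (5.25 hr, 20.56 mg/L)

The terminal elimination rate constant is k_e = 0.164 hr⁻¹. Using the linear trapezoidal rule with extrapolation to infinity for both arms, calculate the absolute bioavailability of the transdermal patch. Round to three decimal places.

F = 0.119

Trapezoidal AUC_0→12 (IV):
  [0→6]: (119.64+44.72)/2 × 6 = 493.08
  [6→8]: (44.72+32.22)/2 × 2 = 76.94
  [8→8.5]: (32.22+29.68)/2 × 0.5 = 15.475
  [8.5→9]: (29.68+27.34)/2 × 0.5 = 14.255
  [9→12]: (27.34+16.72)/2 × 3 = 66.09
  Sum = 665.84 mg/L·hr
IV tail: 16.72/0.164 = 101.951; AUC_iv,0→∞ = 665.84 + 101.951 = 767.791 mg/L·hr
Trapezoidal AUC_0→5.25 (transdermal patch):
  [0→2]: (0.00+25.52)/2 × 2 = 25.52
  [2→4]: (25.52+23.96)/2 × 2 = 49.48
  [4→4.25]: (23.96+23.32)/2 × 0.25 = 5.91
  [4.25→5.25]: (23.32+20.56)/2 × 1 = 21.94
  Sum = 102.85 mg/L·hr
transdermal patch tail: 20.56/0.164 = 125.366; AUC_ev,0→∞ = 102.85 + 125.366 = 228.216 mg/L·hr
F = (AUC_ev/D_ev)/(AUC_iv/D_iv) = (228.216/125)/(767.791/50) = 1.825728/15.35582 = 0.1189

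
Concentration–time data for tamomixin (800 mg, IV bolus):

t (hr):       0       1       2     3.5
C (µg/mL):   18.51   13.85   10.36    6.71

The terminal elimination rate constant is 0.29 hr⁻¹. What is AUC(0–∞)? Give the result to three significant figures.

Trapezoidal AUC_0→3.5:
  [0→1]: (18.51+13.85)/2 × 1 = 16.18
  [1→2]: (13.85+10.36)/2 × 1 = 12.105
  [2→3.5]: (10.36+6.71)/2 × 1.5 = 12.8025
  Sum = 41.0875 µg/mL·hr
Extrapolated tail: C_last / k_e = 6.71 / 0.29 = 23.138
AUC_0→∞ = 41.0875 + 23.138 = 64.2255 µg/mL·hr

AUC = 64.2 µg/mL·hr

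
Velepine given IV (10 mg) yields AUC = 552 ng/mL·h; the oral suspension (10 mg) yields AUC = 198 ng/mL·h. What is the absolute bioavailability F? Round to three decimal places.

F = (AUC_ev / D_ev) / (AUC_iv / D_iv)
  = (198/10) / (552/10)
  = 19.8 / 55.2 = 0.3587

F = 0.359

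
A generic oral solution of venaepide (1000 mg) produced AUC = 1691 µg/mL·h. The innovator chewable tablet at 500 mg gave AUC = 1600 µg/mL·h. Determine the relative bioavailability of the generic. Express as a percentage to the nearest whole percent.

F_rel = (AUC_test/D_test) / (AUC_ref/D_ref)
      = (1691/1000) / (1600/500)
      = 1.691 / 3.2 = 0.5284 = 52.84%

F_rel = 53%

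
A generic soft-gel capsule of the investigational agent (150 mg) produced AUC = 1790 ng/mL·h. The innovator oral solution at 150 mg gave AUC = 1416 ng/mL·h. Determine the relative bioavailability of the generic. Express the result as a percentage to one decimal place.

F_rel = 126.4%

F_rel = (AUC_test/D_test) / (AUC_ref/D_ref)
      = (1790/150) / (1416/150)
      = 11.9333 / 9.44 = 1.2641 = 126.41%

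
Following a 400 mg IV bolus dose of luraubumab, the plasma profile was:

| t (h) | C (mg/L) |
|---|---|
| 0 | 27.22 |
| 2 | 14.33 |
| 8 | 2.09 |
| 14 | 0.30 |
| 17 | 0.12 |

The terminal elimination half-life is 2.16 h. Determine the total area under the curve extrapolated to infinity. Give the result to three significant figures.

Trapezoidal AUC_0→17:
  [0→2]: (27.22+14.33)/2 × 2 = 41.55
  [2→8]: (14.33+2.09)/2 × 6 = 49.26
  [8→14]: (2.09+0.30)/2 × 6 = 7.17
  [14→17]: (0.30+0.12)/2 × 3 = 0.63
  Sum = 98.61 mg/L·h
k_e = ln2 / t½ = 0.693147 / 2.16 = 0.3209 h^-1
Extrapolated tail: C_last / k_e = 0.12 / 0.3209 = 0.374
AUC_0→∞ = 98.61 + 0.374 = 98.984 mg/L·h

AUC = 99.0 mg/L·h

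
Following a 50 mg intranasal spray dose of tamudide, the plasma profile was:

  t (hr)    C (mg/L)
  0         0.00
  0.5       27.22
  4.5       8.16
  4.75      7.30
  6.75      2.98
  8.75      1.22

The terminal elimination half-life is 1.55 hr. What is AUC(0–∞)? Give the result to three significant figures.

AUC = 96.7 mg/L·hr

Trapezoidal AUC_0→8.75:
  [0→0.5]: (0.00+27.22)/2 × 0.5 = 6.805
  [0.5→4.5]: (27.22+8.16)/2 × 4 = 70.76
  [4.5→4.75]: (8.16+7.30)/2 × 0.25 = 1.9325
  [4.75→6.75]: (7.30+2.98)/2 × 2 = 10.28
  [6.75→8.75]: (2.98+1.22)/2 × 2 = 4.2
  Sum = 93.9775 mg/L·hr
k_e = ln2 / t½ = 0.693147 / 1.55 = 0.4472 hr^-1
Extrapolated tail: C_last / k_e = 1.22 / 0.4472 = 2.728
AUC_0→∞ = 93.9775 + 2.728 = 96.7055 mg/L·hr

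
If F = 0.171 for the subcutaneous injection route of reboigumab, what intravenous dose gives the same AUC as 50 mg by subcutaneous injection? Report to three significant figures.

D_iv = 8.55 mg

Systemic exposure from an extravascular dose = F × D_ev, so the equivalent IV dose is F × D_ev.
D_iv = F × D_ev = 0.171 × 50 = 8.55 mg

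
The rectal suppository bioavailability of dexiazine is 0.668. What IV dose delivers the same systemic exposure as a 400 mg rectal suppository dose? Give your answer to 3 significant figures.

D_iv = 267 mg

Systemic exposure from an extravascular dose = F × D_ev, so the equivalent IV dose is F × D_ev.
D_iv = F × D_ev = 0.668 × 400 = 267.2 mg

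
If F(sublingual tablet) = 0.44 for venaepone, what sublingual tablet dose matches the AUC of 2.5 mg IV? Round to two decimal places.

For equal systemic exposure: F × D_ev = D_iv
D_ev = D_iv / F = 2.5 / 0.44 = 5.68182 mg

D_sublingual = 5.68 mg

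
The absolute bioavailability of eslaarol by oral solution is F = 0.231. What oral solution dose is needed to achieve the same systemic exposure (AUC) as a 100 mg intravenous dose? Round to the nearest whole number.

For equal systemic exposure: F × D_ev = D_iv
D_ev = D_iv / F = 100 / 0.231 = 432.9 mg

D_oral = 433 mg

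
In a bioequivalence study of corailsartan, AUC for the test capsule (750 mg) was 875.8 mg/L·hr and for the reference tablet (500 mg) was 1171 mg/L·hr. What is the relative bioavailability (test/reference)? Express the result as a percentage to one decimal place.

F_rel = (AUC_test/D_test) / (AUC_ref/D_ref)
      = (875.8/750) / (1171/500)
      = 1.16773 / 2.342 = 0.4986 = 49.86%

F_rel = 49.9%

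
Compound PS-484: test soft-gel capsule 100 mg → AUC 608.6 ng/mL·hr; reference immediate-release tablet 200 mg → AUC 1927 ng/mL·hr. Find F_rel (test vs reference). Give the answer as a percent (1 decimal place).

F_rel = 63.2%

F_rel = (AUC_test/D_test) / (AUC_ref/D_ref)
      = (608.6/100) / (1927/200)
      = 6.086 / 9.635 = 0.6317 = 63.17%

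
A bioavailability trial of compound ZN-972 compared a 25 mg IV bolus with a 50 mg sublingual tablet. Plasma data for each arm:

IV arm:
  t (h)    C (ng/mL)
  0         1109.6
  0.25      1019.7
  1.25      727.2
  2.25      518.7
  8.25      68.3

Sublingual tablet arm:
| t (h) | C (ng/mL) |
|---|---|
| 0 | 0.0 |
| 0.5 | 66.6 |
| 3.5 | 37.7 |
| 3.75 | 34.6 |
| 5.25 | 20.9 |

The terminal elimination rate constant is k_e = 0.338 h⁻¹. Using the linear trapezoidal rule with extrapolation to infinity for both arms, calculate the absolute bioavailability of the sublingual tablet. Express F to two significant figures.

Trapezoidal AUC_0→8.25 (IV):
  [0→0.25]: (1109.6+1019.7)/2 × 0.25 = 266.1625
  [0.25→1.25]: (1019.7+727.2)/2 × 1 = 873.45
  [1.25→2.25]: (727.2+518.7)/2 × 1 = 622.95
  [2.25→8.25]: (518.7+68.3)/2 × 6 = 1761.0
  Sum = 3523.5625 ng/mL·h
IV tail: 68.3/0.338 = 202.071; AUC_iv,0→∞ = 3523.5625 + 202.071 = 3725.6335 ng/mL·h
Trapezoidal AUC_0→5.25 (sublingual tablet):
  [0→0.5]: (0.0+66.6)/2 × 0.5 = 16.65
  [0.5→3.5]: (66.6+37.7)/2 × 3 = 156.45
  [3.5→3.75]: (37.7+34.6)/2 × 0.25 = 9.0375
  [3.75→5.25]: (34.6+20.9)/2 × 1.5 = 41.625
  Sum = 223.7625 ng/mL·h
sublingual tablet tail: 20.9/0.338 = 61.834; AUC_ev,0→∞ = 223.7625 + 61.834 = 285.5965 ng/mL·h
F = (AUC_ev/D_ev)/(AUC_iv/D_iv) = (285.5965/50)/(3725.6335/25) = 5.71193/149.02534 = 0.0383

F = 0.038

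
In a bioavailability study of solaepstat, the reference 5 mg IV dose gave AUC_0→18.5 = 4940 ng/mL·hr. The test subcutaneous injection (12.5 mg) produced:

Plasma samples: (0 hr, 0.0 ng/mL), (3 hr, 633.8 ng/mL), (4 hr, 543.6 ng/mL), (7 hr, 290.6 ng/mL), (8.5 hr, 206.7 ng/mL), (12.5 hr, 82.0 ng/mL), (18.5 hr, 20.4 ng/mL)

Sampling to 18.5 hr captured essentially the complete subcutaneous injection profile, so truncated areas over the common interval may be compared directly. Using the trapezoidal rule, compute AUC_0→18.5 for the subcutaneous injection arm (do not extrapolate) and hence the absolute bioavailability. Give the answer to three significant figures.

F = 0.328

Trapezoidal AUC_0→18.5 (subcutaneous injection):
  [0→3]: (0.0+633.8)/2 × 3 = 950.7
  [3→4]: (633.8+543.6)/2 × 1 = 588.7
  [4→7]: (543.6+290.6)/2 × 3 = 1251.3
  [7→8.5]: (290.6+206.7)/2 × 1.5 = 372.975
  [8.5→12.5]: (206.7+82.0)/2 × 4 = 577.4
  [12.5→18.5]: (82.0+20.4)/2 × 6 = 307.2
  Sum = 4048.275 ng/mL·hr
F = (AUC_ev/D_ev)/(AUC_iv/D_iv) = (4048.275/12.5)/(4940/5) = 323.862/988 = 0.3278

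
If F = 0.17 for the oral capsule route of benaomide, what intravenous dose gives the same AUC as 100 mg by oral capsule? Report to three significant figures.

D_iv = 17.0 mg

Systemic exposure from an extravascular dose = F × D_ev, so the equivalent IV dose is F × D_ev.
D_iv = F × D_ev = 0.17 × 100 = 17 mg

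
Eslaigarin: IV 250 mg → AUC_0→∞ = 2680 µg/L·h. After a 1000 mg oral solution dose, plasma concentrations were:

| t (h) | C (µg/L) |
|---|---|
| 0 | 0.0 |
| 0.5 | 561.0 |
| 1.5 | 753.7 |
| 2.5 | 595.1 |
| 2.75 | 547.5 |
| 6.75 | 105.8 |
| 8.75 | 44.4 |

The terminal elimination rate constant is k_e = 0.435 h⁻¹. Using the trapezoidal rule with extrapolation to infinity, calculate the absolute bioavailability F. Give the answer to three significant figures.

F = 0.296

Trapezoidal AUC_0→8.75 (oral solution):
  [0→0.5]: (0.0+561.0)/2 × 0.5 = 140.25
  [0.5→1.5]: (561.0+753.7)/2 × 1 = 657.35
  [1.5→2.5]: (753.7+595.1)/2 × 1 = 674.4
  [2.5→2.75]: (595.1+547.5)/2 × 0.25 = 142.825
  [2.75→6.75]: (547.5+105.8)/2 × 4 = 1306.6
  [6.75→8.75]: (105.8+44.4)/2 × 2 = 150.2
  Sum = 3071.625 µg/L·h
Tail: C_last/k_e = 44.4/0.435 = 102.069
AUC_0→∞ (oral solution) = 3071.625 + 102.069 = 3173.694 µg/L·h
F = (AUC_ev/D_ev)/(AUC_iv/D_iv) = (3173.694/1000)/(2680/250) = 3.173694/10.72 = 0.2961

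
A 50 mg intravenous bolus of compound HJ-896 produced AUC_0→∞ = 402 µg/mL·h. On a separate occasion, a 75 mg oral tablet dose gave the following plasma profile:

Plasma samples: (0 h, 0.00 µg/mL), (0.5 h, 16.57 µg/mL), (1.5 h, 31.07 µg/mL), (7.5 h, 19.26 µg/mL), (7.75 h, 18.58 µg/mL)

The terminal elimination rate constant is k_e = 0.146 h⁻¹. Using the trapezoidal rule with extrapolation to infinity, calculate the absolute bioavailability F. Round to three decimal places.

Trapezoidal AUC_0→7.75 (oral tablet):
  [0→0.5]: (0.00+16.57)/2 × 0.5 = 4.1425
  [0.5→1.5]: (16.57+31.07)/2 × 1 = 23.82
  [1.5→7.5]: (31.07+19.26)/2 × 6 = 150.99
  [7.5→7.75]: (19.26+18.58)/2 × 0.25 = 4.73
  Sum = 183.6825 µg/mL·h
Tail: C_last/k_e = 18.58/0.146 = 127.260
AUC_0→∞ (oral tablet) = 183.6825 + 127.260 = 310.9425 µg/mL·h
F = (AUC_ev/D_ev)/(AUC_iv/D_iv) = (310.9425/75)/(402/50) = 4.1459/8.04 = 0.5157

F = 0.516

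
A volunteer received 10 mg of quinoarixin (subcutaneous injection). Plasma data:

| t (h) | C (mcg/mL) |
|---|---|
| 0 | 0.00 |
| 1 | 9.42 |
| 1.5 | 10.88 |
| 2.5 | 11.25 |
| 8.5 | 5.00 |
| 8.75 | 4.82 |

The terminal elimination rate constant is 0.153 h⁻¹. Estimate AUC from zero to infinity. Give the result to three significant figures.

Trapezoidal AUC_0→8.75:
  [0→1]: (0.00+9.42)/2 × 1 = 4.71
  [1→1.5]: (9.42+10.88)/2 × 0.5 = 5.075
  [1.5→2.5]: (10.88+11.25)/2 × 1 = 11.065
  [2.5→8.5]: (11.25+5.00)/2 × 6 = 48.75
  [8.5→8.75]: (5.00+4.82)/2 × 0.25 = 1.2275
  Sum = 70.8275 mcg/mL·h
Extrapolated tail: C_last / k_e = 4.82 / 0.153 = 31.503
AUC_0→∞ = 70.8275 + 31.503 = 102.3305 mcg/mL·h

AUC = 102 mcg/mL·h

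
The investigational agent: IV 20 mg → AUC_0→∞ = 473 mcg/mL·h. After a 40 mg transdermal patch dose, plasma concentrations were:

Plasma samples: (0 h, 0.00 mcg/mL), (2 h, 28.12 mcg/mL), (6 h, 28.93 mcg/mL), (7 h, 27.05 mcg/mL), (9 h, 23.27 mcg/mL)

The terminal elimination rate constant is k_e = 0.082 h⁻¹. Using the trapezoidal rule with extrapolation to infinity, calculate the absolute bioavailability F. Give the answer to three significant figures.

F = 0.533

Trapezoidal AUC_0→9 (transdermal patch):
  [0→2]: (0.00+28.12)/2 × 2 = 28.12
  [2→6]: (28.12+28.93)/2 × 4 = 114.1
  [6→7]: (28.93+27.05)/2 × 1 = 27.99
  [7→9]: (27.05+23.27)/2 × 2 = 50.32
  Sum = 220.53 mcg/mL·h
Tail: C_last/k_e = 23.27/0.082 = 283.780
AUC_0→∞ (transdermal patch) = 220.53 + 283.780 = 504.31 mcg/mL·h
F = (AUC_ev/D_ev)/(AUC_iv/D_iv) = (504.31/40)/(473/20) = 12.60775/23.65 = 0.5331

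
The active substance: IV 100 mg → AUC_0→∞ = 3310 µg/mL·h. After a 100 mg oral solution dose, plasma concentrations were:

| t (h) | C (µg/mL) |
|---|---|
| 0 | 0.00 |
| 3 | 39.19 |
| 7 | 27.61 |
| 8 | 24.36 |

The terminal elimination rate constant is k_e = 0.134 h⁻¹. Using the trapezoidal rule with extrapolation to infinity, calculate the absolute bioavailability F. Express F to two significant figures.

Trapezoidal AUC_0→8 (oral solution):
  [0→3]: (0.00+39.19)/2 × 3 = 58.785
  [3→7]: (39.19+27.61)/2 × 4 = 133.6
  [7→8]: (27.61+24.36)/2 × 1 = 25.985
  Sum = 218.37 µg/mL·h
Tail: C_last/k_e = 24.36/0.134 = 181.791
AUC_0→∞ (oral solution) = 218.37 + 181.791 = 400.161 µg/mL·h
F = (AUC_ev/D_ev)/(AUC_iv/D_iv) = (400.161/100)/(3310/100) = 4.00161/33.1 = 0.1209

F = 0.12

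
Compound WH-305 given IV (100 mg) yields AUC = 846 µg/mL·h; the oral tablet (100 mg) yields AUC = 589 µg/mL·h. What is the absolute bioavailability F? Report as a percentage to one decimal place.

F = (AUC_ev / D_ev) / (AUC_iv / D_iv)
  = (589/100) / (846/100)
  = 5.89 / 8.46 = 0.6962
  = 69.62%

F = 69.6%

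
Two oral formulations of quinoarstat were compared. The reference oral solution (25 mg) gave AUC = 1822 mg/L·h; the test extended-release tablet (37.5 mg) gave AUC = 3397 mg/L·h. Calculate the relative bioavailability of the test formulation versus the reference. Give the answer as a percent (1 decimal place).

F_rel = 124.3%

F_rel = (AUC_test/D_test) / (AUC_ref/D_ref)
      = (3397/37.5) / (1822/25)
      = 90.5867 / 72.88 = 1.2430 = 124.30%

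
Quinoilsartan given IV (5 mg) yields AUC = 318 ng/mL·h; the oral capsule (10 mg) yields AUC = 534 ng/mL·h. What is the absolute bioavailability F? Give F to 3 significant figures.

F = 0.840

F = (AUC_ev / D_ev) / (AUC_iv / D_iv)
  = (534/10) / (318/5)
  = 53.4 / 63.6 = 0.8396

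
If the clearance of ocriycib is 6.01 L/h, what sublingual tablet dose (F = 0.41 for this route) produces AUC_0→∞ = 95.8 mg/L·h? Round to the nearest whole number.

Dose = CL × AUC_0→∞ / F
     = 6.01 × 95.8 / 0.41 = 1404.29 mg

Dose = 1404 mg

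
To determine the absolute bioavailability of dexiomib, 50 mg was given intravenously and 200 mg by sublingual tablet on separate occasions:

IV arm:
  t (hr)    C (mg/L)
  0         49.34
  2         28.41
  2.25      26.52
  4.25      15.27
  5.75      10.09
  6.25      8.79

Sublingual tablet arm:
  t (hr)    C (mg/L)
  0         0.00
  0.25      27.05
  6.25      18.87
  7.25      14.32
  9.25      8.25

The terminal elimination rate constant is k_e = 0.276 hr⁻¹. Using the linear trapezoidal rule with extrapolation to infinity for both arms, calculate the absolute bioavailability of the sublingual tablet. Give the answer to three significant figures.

Trapezoidal AUC_0→6.25 (IV):
  [0→2]: (49.34+28.41)/2 × 2 = 77.75
  [2→2.25]: (28.41+26.52)/2 × 0.25 = 6.86625
  [2.25→4.25]: (26.52+15.27)/2 × 2 = 41.79
  [4.25→5.75]: (15.27+10.09)/2 × 1.5 = 19.02
  [5.75→6.25]: (10.09+8.79)/2 × 0.5 = 4.72
  Sum = 150.14625 mg/L·hr
IV tail: 8.79/0.276 = 31.848; AUC_iv,0→∞ = 150.14625 + 31.848 = 181.99425 mg/L·hr
Trapezoidal AUC_0→9.25 (sublingual tablet):
  [0→0.25]: (0.00+27.05)/2 × 0.25 = 3.38125
  [0.25→6.25]: (27.05+18.87)/2 × 6 = 137.76
  [6.25→7.25]: (18.87+14.32)/2 × 1 = 16.595
  [7.25→9.25]: (14.32+8.25)/2 × 2 = 22.57
  Sum = 180.30625 mg/L·hr
sublingual tablet tail: 8.25/0.276 = 29.891; AUC_ev,0→∞ = 180.30625 + 29.891 = 210.19725 mg/L·hr
F = (AUC_ev/D_ev)/(AUC_iv/D_iv) = (210.19725/200)/(181.99425/50) = 1.05099/3.639885 = 0.2887

F = 0.289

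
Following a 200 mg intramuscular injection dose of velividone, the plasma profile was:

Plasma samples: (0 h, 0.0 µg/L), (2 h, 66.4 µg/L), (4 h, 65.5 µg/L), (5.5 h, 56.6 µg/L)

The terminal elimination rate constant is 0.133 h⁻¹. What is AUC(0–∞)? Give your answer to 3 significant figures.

AUC = 715 µg/L·h

Trapezoidal AUC_0→5.5:
  [0→2]: (0.0+66.4)/2 × 2 = 66.4
  [2→4]: (66.4+65.5)/2 × 2 = 131.9
  [4→5.5]: (65.5+56.6)/2 × 1.5 = 91.575
  Sum = 289.875 µg/L·h
Extrapolated tail: C_last / k_e = 56.6 / 0.133 = 425.564
AUC_0→∞ = 289.875 + 425.564 = 715.439 µg/L·h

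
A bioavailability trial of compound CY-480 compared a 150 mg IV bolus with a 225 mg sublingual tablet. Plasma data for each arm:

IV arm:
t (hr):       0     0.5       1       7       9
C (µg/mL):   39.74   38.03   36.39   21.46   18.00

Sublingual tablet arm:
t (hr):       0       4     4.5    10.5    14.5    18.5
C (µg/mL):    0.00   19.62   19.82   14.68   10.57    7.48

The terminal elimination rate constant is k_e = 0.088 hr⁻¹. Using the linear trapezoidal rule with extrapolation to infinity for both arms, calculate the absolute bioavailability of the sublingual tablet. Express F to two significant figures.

Trapezoidal AUC_0→9 (IV):
  [0→0.5]: (39.74+38.03)/2 × 0.5 = 19.4425
  [0.5→1]: (38.03+36.39)/2 × 0.5 = 18.605
  [1→7]: (36.39+21.46)/2 × 6 = 173.55
  [7→9]: (21.46+18.00)/2 × 2 = 39.46
  Sum = 251.0575 µg/mL·hr
IV tail: 18.00/0.088 = 204.545; AUC_iv,0→∞ = 251.0575 + 204.545 = 455.6025 µg/mL·hr
Trapezoidal AUC_0→18.5 (sublingual tablet):
  [0→4]: (0.00+19.62)/2 × 4 = 39.24
  [4→4.5]: (19.62+19.82)/2 × 0.5 = 9.86
  [4.5→10.5]: (19.82+14.68)/2 × 6 = 103.5
  [10.5→14.5]: (14.68+10.57)/2 × 4 = 50.5
  [14.5→18.5]: (10.57+7.48)/2 × 4 = 36.1
  Sum = 239.2 µg/mL·hr
sublingual tablet tail: 7.48/0.088 = 85.000; AUC_ev,0→∞ = 239.2 + 85.000 = 324.2 µg/mL·hr
F = (AUC_ev/D_ev)/(AUC_iv/D_iv) = (324.2/225)/(455.6025/150) = 1.44089/3.03735 = 0.4744

F = 0.47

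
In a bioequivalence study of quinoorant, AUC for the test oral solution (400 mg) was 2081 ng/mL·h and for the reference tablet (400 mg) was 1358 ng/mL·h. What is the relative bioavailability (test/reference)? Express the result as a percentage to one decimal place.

F_rel = (AUC_test/D_test) / (AUC_ref/D_ref)
      = (2081/400) / (1358/400)
      = 5.2025 / 3.395 = 1.5324 = 153.24%

F_rel = 153.2%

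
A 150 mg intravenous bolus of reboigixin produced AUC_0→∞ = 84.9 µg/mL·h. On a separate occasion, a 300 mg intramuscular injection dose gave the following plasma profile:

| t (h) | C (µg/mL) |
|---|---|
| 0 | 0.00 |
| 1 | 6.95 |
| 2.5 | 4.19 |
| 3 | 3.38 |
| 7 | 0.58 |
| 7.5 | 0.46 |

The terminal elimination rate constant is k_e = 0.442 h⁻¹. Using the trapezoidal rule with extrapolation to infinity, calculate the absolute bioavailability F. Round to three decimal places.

Trapezoidal AUC_0→7.5 (intramuscular injection):
  [0→1]: (0.00+6.95)/2 × 1 = 3.475
  [1→2.5]: (6.95+4.19)/2 × 1.5 = 8.355
  [2.5→3]: (4.19+3.38)/2 × 0.5 = 1.8925
  [3→7]: (3.38+0.58)/2 × 4 = 7.92
  [7→7.5]: (0.58+0.46)/2 × 0.5 = 0.26
  Sum = 21.9025 µg/mL·h
Tail: C_last/k_e = 0.46/0.442 = 1.041
AUC_0→∞ (intramuscular injection) = 21.9025 + 1.041 = 22.9435 µg/mL·h
F = (AUC_ev/D_ev)/(AUC_iv/D_iv) = (22.9435/300)/(84.9/150) = 0.0764783/0.566 = 0.1351

F = 0.135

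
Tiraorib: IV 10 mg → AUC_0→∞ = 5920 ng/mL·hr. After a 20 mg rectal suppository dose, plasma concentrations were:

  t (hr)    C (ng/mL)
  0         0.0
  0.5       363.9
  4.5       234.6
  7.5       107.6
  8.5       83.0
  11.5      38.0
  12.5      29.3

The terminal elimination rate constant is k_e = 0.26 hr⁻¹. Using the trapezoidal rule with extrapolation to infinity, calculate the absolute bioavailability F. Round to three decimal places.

Trapezoidal AUC_0→12.5 (rectal suppository):
  [0→0.5]: (0.0+363.9)/2 × 0.5 = 90.975
  [0.5→4.5]: (363.9+234.6)/2 × 4 = 1197.0
  [4.5→7.5]: (234.6+107.6)/2 × 3 = 513.3
  [7.5→8.5]: (107.6+83.0)/2 × 1 = 95.3
  [8.5→11.5]: (83.0+38.0)/2 × 3 = 181.5
  [11.5→12.5]: (38.0+29.3)/2 × 1 = 33.65
  Sum = 2111.725 ng/mL·hr
Tail: C_last/k_e = 29.3/0.26 = 112.692
AUC_0→∞ (rectal suppository) = 2111.725 + 112.692 = 2224.417 ng/mL·hr
F = (AUC_ev/D_ev)/(AUC_iv/D_iv) = (2224.417/20)/(5920/10) = 111.22085/592 = 0.1879

F = 0.188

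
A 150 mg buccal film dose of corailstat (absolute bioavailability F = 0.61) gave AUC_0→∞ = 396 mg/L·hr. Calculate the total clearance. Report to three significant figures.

CL = 0.231 L/hr

CL = F × Dose / AUC_0→∞
   = 0.61 × 150 / 396 = 0.231061 L/hr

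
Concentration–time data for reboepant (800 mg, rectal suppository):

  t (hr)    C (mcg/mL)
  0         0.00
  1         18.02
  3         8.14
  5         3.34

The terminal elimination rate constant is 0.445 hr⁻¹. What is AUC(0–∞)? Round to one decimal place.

AUC = 54.2 mcg/mL·hr

Trapezoidal AUC_0→5:
  [0→1]: (0.00+18.02)/2 × 1 = 9.01
  [1→3]: (18.02+8.14)/2 × 2 = 26.16
  [3→5]: (8.14+3.34)/2 × 2 = 11.48
  Sum = 46.65 mcg/mL·hr
Extrapolated tail: C_last / k_e = 3.34 / 0.445 = 7.506
AUC_0→∞ = 46.65 + 7.506 = 54.156 mcg/mL·hr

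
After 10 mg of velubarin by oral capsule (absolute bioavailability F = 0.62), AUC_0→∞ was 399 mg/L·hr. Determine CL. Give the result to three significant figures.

CL = 0.0155 L/hr

CL = F × Dose / AUC_0→∞
   = 0.62 × 10 / 399 = 0.0155388 L/hr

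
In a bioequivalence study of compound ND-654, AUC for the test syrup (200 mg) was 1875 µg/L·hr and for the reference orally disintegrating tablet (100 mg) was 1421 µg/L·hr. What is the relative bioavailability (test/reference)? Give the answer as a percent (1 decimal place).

F_rel = 66.0%

F_rel = (AUC_test/D_test) / (AUC_ref/D_ref)
      = (1875/200) / (1421/100)
      = 9.375 / 14.21 = 0.6597 = 65.97%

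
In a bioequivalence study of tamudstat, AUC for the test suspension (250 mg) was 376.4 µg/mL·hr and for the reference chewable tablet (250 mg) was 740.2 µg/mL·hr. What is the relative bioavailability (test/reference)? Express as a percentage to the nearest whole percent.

F_rel = 51%

F_rel = (AUC_test/D_test) / (AUC_ref/D_ref)
      = (376.4/250) / (740.2/250)
      = 1.5056 / 2.9608 = 0.5085 = 50.85%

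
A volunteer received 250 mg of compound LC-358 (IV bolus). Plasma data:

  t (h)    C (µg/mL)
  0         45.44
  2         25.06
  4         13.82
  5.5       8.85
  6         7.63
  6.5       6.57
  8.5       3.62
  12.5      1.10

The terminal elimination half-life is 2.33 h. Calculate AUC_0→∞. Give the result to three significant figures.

AUC = 157 µg/mL·h

Trapezoidal AUC_0→12.5:
  [0→2]: (45.44+25.06)/2 × 2 = 70.5
  [2→4]: (25.06+13.82)/2 × 2 = 38.88
  [4→5.5]: (13.82+8.85)/2 × 1.5 = 17.0025
  [5.5→6]: (8.85+7.63)/2 × 0.5 = 4.12
  [6→6.5]: (7.63+6.57)/2 × 0.5 = 3.55
  [6.5→8.5]: (6.57+3.62)/2 × 2 = 10.19
  [8.5→12.5]: (3.62+1.10)/2 × 4 = 9.44
  Sum = 153.6825 µg/mL·h
k_e = ln2 / t½ = 0.693147 / 2.33 = 0.2975 h^-1
Extrapolated tail: C_last / k_e = 1.10 / 0.2975 = 3.697
AUC_0→∞ = 153.6825 + 3.697 = 157.3795 µg/mL·h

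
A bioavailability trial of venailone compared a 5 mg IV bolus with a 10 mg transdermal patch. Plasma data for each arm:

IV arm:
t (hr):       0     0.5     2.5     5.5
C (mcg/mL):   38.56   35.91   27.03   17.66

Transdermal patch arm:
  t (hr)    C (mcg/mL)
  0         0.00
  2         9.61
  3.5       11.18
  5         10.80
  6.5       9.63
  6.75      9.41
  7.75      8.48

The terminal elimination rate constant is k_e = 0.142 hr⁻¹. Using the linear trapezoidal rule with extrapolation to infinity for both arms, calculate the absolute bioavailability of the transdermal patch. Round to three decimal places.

Trapezoidal AUC_0→5.5 (IV):
  [0→0.5]: (38.56+35.91)/2 × 0.5 = 18.6175
  [0.5→2.5]: (35.91+27.03)/2 × 2 = 62.94
  [2.5→5.5]: (27.03+17.66)/2 × 3 = 67.035
  Sum = 148.5925 mcg/mL·hr
IV tail: 17.66/0.142 = 124.366; AUC_iv,0→∞ = 148.5925 + 124.366 = 272.9585 mcg/mL·hr
Trapezoidal AUC_0→7.75 (transdermal patch):
  [0→2]: (0.00+9.61)/2 × 2 = 9.61
  [2→3.5]: (9.61+11.18)/2 × 1.5 = 15.5925
  [3.5→5]: (11.18+10.80)/2 × 1.5 = 16.485
  [5→6.5]: (10.80+9.63)/2 × 1.5 = 15.3225
  [6.5→6.75]: (9.63+9.41)/2 × 0.25 = 2.38
  [6.75→7.75]: (9.41+8.48)/2 × 1 = 8.945
  Sum = 68.335 mcg/mL·hr
transdermal patch tail: 8.48/0.142 = 59.718; AUC_ev,0→∞ = 68.335 + 59.718 = 128.053 mcg/mL·hr
F = (AUC_ev/D_ev)/(AUC_iv/D_iv) = (128.053/10)/(272.9585/5) = 12.8053/54.5917 = 0.2346

F = 0.235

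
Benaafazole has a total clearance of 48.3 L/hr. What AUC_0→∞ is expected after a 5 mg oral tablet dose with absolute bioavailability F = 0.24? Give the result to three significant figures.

AUC = 0.0248 mg/L·hr

AUC_0→∞ = F × Dose / CL
        = 0.24 × 5 / 48.3 = 0.0248447 mg/L·hr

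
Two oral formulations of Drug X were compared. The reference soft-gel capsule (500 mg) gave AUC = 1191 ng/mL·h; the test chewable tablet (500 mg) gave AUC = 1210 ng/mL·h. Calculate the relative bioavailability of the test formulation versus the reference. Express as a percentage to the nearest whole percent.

F_rel = 102%

F_rel = (AUC_test/D_test) / (AUC_ref/D_ref)
      = (1210/500) / (1191/500)
      = 2.42 / 2.382 = 1.0160 = 101.60%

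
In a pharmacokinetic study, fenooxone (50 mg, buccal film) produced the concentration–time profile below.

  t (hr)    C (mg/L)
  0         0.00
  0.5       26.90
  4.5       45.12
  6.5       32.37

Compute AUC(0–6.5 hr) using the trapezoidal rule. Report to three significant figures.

AUC = 228 mg/L·hr

Trapezoidal AUC_0→6.5:
  [0→0.5]: (0.00+26.90)/2 × 0.5 = 6.725
  [0.5→4.5]: (26.90+45.12)/2 × 4 = 144.04
  [4.5→6.5]: (45.12+32.37)/2 × 2 = 77.49
  Sum = 228.255 mg/L·hr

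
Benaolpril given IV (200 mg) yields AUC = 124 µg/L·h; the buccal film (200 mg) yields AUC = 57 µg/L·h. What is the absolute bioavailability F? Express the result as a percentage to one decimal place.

F = 46.0%

F = (AUC_ev / D_ev) / (AUC_iv / D_iv)
  = (57/200) / (124/200)
  = 0.285 / 0.62 = 0.4597
  = 45.97%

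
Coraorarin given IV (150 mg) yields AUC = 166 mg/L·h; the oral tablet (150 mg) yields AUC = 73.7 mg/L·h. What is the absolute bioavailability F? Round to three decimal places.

F = (AUC_ev / D_ev) / (AUC_iv / D_iv)
  = (73.7/150) / (166/150)
  = 0.491333 / 1.10667 = 0.4440

F = 0.444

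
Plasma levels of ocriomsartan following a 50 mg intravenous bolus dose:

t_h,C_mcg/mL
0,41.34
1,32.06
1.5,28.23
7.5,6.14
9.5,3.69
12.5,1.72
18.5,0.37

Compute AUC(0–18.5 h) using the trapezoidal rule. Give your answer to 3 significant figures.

AUC = 179 mcg/mL·h

Trapezoidal AUC_0→18.5:
  [0→1]: (41.34+32.06)/2 × 1 = 36.7
  [1→1.5]: (32.06+28.23)/2 × 0.5 = 15.0725
  [1.5→7.5]: (28.23+6.14)/2 × 6 = 103.11
  [7.5→9.5]: (6.14+3.69)/2 × 2 = 9.83
  [9.5→12.5]: (3.69+1.72)/2 × 3 = 8.115
  [12.5→18.5]: (1.72+0.37)/2 × 6 = 6.27
  Sum = 179.0975 mcg/mL·h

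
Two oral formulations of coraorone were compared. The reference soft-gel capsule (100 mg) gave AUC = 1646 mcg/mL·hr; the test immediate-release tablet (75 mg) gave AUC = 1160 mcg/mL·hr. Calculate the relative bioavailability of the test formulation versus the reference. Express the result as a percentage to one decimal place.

F_rel = (AUC_test/D_test) / (AUC_ref/D_ref)
      = (1160/75) / (1646/100)
      = 15.4667 / 16.46 = 0.9397 = 93.97%

F_rel = 94.0%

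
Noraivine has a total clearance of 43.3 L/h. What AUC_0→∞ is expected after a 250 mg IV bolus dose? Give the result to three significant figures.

AUC_0→∞ = Dose_iv / CL
        = 250 / 43.3 = 5.77367 mg/L·h

AUC = 5.77 mg/L·h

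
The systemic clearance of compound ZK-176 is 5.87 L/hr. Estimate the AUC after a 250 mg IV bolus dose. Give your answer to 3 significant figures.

AUC_0→∞ = Dose_iv / CL
        = 250 / 5.87 = 42.5894 mg/L·hr

AUC = 42.6 mg/L·hr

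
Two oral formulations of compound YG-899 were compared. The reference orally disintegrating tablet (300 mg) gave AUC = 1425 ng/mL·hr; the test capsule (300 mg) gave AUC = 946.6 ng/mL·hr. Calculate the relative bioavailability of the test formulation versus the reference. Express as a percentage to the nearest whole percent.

F_rel = (AUC_test/D_test) / (AUC_ref/D_ref)
      = (946.6/300) / (1425/300)
      = 3.15533 / 4.75 = 0.6643 = 66.43%

F_rel = 66%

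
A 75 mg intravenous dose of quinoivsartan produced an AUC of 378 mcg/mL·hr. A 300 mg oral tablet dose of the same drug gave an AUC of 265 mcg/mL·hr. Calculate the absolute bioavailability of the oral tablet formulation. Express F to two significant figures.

F = (AUC_ev / D_ev) / (AUC_iv / D_iv)
  = (265/300) / (378/75)
  = 0.883333 / 5.04 = 0.1753

F = 0.18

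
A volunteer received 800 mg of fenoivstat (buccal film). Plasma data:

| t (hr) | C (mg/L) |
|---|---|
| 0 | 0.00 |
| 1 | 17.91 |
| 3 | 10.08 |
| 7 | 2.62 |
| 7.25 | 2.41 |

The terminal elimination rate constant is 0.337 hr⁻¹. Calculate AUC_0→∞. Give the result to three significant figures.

Trapezoidal AUC_0→7.25:
  [0→1]: (0.00+17.91)/2 × 1 = 8.955
  [1→3]: (17.91+10.08)/2 × 2 = 27.99
  [3→7]: (10.08+2.62)/2 × 4 = 25.4
  [7→7.25]: (2.62+2.41)/2 × 0.25 = 0.62875
  Sum = 62.97375 mg/L·hr
Extrapolated tail: C_last / k_e = 2.41 / 0.337 = 7.151
AUC_0→∞ = 62.97375 + 7.151 = 70.12475 mg/L·hr

AUC = 70.1 mg/L·hr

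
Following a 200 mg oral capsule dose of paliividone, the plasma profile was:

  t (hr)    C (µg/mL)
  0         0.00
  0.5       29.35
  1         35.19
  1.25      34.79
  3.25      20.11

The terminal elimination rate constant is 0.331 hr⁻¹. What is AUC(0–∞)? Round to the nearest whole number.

Trapezoidal AUC_0→3.25:
  [0→0.5]: (0.00+29.35)/2 × 0.5 = 7.3375
  [0.5→1]: (29.35+35.19)/2 × 0.5 = 16.135
  [1→1.25]: (35.19+34.79)/2 × 0.25 = 8.7475
  [1.25→3.25]: (34.79+20.11)/2 × 2 = 54.9
  Sum = 87.12 µg/mL·hr
Extrapolated tail: C_last / k_e = 20.11 / 0.331 = 60.755
AUC_0→∞ = 87.12 + 60.755 = 147.875 µg/mL·hr

AUC = 148 µg/mL·hr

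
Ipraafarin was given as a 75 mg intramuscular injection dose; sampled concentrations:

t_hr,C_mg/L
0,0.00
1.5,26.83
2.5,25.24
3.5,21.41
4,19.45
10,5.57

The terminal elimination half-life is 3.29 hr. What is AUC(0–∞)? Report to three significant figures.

AUC = 181 mg/L·hr

Trapezoidal AUC_0→10:
  [0→1.5]: (0.00+26.83)/2 × 1.5 = 20.1225
  [1.5→2.5]: (26.83+25.24)/2 × 1 = 26.035
  [2.5→3.5]: (25.24+21.41)/2 × 1 = 23.325
  [3.5→4]: (21.41+19.45)/2 × 0.5 = 10.215
  [4→10]: (19.45+5.57)/2 × 6 = 75.06
  Sum = 154.7575 mg/L·hr
k_e = ln2 / t½ = 0.693147 / 3.29 = 0.2107 hr^-1
Extrapolated tail: C_last / k_e = 5.57 / 0.2107 = 26.436
AUC_0→∞ = 154.7575 + 26.436 = 181.1935 mg/L·hr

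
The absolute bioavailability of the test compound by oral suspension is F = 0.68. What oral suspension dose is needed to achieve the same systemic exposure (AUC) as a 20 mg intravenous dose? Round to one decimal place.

D_oral = 29.4 mg

For equal systemic exposure: F × D_ev = D_iv
D_ev = D_iv / F = 20 / 0.68 = 29.4118 mg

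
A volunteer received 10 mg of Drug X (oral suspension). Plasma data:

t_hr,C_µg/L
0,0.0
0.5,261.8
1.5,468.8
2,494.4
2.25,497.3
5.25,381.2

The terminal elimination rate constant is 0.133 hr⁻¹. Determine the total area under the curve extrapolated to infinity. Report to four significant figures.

Trapezoidal AUC_0→5.25:
  [0→0.5]: (0.0+261.8)/2 × 0.5 = 65.45
  [0.5→1.5]: (261.8+468.8)/2 × 1 = 365.3
  [1.5→2]: (468.8+494.4)/2 × 0.5 = 240.8
  [2→2.25]: (494.4+497.3)/2 × 0.25 = 123.9625
  [2.25→5.25]: (497.3+381.2)/2 × 3 = 1317.75
  Sum = 2113.2625 µg/L·hr
Extrapolated tail: C_last / k_e = 381.2 / 0.133 = 2866.165
AUC_0→∞ = 2113.2625 + 2866.165 = 4979.4275 µg/L·hr

AUC = 4979 µg/L·hr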